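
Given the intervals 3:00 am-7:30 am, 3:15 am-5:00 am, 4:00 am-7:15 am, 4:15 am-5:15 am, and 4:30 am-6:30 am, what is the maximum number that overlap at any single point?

Walk the sorted start/end points keeping a running depth.
The depth first hits 5 at 4:30 am.

5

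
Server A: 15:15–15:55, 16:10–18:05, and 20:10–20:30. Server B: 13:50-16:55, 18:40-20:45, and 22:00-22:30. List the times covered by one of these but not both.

13:50–15:15, 15:55–16:10, 16:55–18:05, 18:40–20:10, 20:30–20:45, 22:00–22:30

A but not B: 16:55–18:05.
B but not A: 13:50–15:15, 15:55–16:10, 18:40–20:10, 20:30–20:45, 22:00–22:30.
Combining gives A △ B.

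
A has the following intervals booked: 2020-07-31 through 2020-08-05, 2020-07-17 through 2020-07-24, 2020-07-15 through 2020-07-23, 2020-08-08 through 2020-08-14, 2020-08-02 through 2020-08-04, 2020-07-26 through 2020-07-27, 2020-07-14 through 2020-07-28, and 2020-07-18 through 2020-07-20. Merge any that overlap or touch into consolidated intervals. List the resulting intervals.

Sort by start: 2020-07-14 through 2020-07-28, 2020-07-15 through 2020-07-23, 2020-07-17 through 2020-07-24, 2020-07-18 through 2020-07-20, 2020-07-26 through 2020-07-27, 2020-07-31 through 2020-08-05, 2020-08-02 through 2020-08-04, 2020-08-08 through 2020-08-14.
2020-07-15 through 2020-07-23 overlaps/touches 2020-07-14 through 2020-07-28 → extend to 2020-07-14 through 2020-07-28.
2020-07-17 through 2020-07-24 overlaps/touches 2020-07-14 through 2020-07-28 → extend to 2020-07-14 through 2020-07-28.
2020-07-18 through 2020-07-20 overlaps/touches 2020-07-14 through 2020-07-28 → extend to 2020-07-14 through 2020-07-28.
2020-07-26 through 2020-07-27 overlaps/touches 2020-07-14 through 2020-07-28 → extend to 2020-07-14 through 2020-07-28.
2020-07-31 through 2020-08-05 is disjoint → start new block.
2020-08-02 through 2020-08-04 overlaps/touches 2020-07-31 through 2020-08-05 → extend to 2020-07-31 through 2020-08-05.
2020-08-08 through 2020-08-14 is disjoint → start new block.

2020-07-14 through 2020-07-28, 2020-07-31 through 2020-08-05, 2020-08-08 through 2020-08-14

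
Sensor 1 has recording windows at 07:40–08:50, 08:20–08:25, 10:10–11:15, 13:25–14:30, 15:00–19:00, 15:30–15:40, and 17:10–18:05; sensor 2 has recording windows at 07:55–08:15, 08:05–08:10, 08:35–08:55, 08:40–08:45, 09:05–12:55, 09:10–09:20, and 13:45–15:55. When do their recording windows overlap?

07:55–08:15, 08:35–08:50, 10:10–11:15, 13:45–14:30, 15:00–15:55

First set merges to 07:40–08:50, 10:10–11:15, 13:25–14:30, 15:00–19:00.
Second set merges to 07:55–08:15, 08:35–08:55, 09:05–12:55, 13:45–15:55.
07:40–08:50 meets the second set on 07:55–08:15, 08:35–08:50.
10:10–11:15 meets the second set on 10:10–11:15.
13:25–14:30 meets the second set on 13:45–14:30.
15:00–19:00 meets the second set on 15:00–15:55.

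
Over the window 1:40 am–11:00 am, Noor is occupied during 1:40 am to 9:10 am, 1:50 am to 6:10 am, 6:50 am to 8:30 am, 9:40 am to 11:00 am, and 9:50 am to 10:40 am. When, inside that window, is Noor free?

9:10 am-9:40 am

The merged coverage is 1:40 am-9:10 am, 9:40 am-11:00 am.
Uncovered inside 1:40 am-11:00 am: 9:10 am-9:40 am.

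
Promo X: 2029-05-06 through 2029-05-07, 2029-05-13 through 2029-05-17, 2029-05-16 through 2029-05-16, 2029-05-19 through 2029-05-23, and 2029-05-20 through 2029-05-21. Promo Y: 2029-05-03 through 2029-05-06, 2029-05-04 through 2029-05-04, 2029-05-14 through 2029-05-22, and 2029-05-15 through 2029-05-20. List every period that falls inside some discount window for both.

Merge the first list: 2029-05-06 through 2029-05-07, 2029-05-13 through 2029-05-17, 2029-05-19 through 2029-05-23.
Merge the second list: 2029-05-03 through 2029-05-06, 2029-05-14 through 2029-05-22.
2029-05-06 through 2029-05-07 meets the second set on 2029-05-06 through 2029-05-06.
2029-05-13 through 2029-05-17 meets the second set on 2029-05-14 through 2029-05-17.
2029-05-19 through 2029-05-23 meets the second set on 2029-05-19 through 2029-05-22.

2029-05-06 through 2029-05-06, 2029-05-14 through 2029-05-17, 2029-05-19 through 2029-05-22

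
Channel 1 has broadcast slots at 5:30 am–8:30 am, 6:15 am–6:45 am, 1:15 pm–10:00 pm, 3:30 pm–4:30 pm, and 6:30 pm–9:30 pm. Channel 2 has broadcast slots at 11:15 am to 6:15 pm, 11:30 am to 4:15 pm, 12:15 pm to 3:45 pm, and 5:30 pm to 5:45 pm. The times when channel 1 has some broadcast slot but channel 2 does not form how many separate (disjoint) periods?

2

Merge the first list: 5:30 am–8:30 am, 1:15 pm–10:00 pm.
Merge the second list: 11:15 am–6:15 pm.
A \ B = 5:30 am–8:30 am, 6:15 pm–10:00 pm.
That is 2 disjoint pieces.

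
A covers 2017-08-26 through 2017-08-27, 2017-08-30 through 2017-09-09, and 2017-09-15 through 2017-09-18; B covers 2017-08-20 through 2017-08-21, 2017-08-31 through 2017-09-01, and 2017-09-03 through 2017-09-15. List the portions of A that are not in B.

2017-08-26 through 2017-08-27: nothing removed.
2017-08-30 through 2017-09-09 \ B = 2017-08-30 through 2017-08-30, 2017-09-02 through 2017-09-02.
2017-09-15 through 2017-09-18 \ B = 2017-09-16 through 2017-09-18.

2017-08-26 through 2017-08-27, 2017-08-30 through 2017-08-30, 2017-09-02 through 2017-09-02, 2017-09-16 through 2017-09-18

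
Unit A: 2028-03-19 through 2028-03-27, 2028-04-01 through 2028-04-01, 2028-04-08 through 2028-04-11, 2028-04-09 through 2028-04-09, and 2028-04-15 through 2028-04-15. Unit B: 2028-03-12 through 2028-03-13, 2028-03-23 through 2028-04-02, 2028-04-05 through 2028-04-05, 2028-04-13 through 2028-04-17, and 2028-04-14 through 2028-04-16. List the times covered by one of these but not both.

Merge the first list: 2028-03-19 through 2028-03-27, 2028-04-01 through 2028-04-01, 2028-04-08 through 2028-04-11, 2028-04-15 through 2028-04-15.
Merge the second list: 2028-03-12 through 2028-03-13, 2028-03-23 through 2028-04-02, 2028-04-05 through 2028-04-05, 2028-04-13 through 2028-04-17.
Only in the first: 2028-03-19 through 2028-03-22, 2028-04-08 through 2028-04-11.
Only in the second: 2028-03-12 through 2028-03-13, 2028-03-28 through 2028-03-31, 2028-04-02 through 2028-04-02, 2028-04-05 through 2028-04-05, 2028-04-13 through 2028-04-14, 2028-04-16 through 2028-04-17.
Together these are the periods covered by exactly one.

2028-03-12 through 2028-03-13, 2028-03-19 through 2028-03-22, 2028-03-28 through 2028-03-31, 2028-04-02 through 2028-04-02, 2028-04-05 through 2028-04-05, 2028-04-08 through 2028-04-11, 2028-04-13 through 2028-04-14, 2028-04-16 through 2028-04-17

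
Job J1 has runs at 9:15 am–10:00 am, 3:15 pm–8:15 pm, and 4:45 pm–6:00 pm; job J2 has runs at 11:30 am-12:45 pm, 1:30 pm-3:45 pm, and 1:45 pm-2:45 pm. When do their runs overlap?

3:15 pm–3:45 pm

First set merges to 9:15 am–10:00 am, 3:15 pm–8:15 pm.
Second set merges to 11:30 am–12:45 pm, 1:30 pm–3:45 pm.
9:15 am–10:00 am falls entirely outside B.
3:15 pm–8:15 pm overlaps B on 3:15 pm–3:45 pm.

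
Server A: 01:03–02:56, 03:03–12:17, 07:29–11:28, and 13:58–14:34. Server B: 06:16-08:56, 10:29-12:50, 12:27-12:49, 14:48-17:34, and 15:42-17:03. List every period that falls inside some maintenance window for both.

06:16–08:56, 10:29–12:17

Merge the first list: 01:03–02:56, 03:03–12:17, 13:58–14:34.
Merge the second list: 06:16–08:56, 10:29–12:50, 14:48–17:34.
01:03–02:56: no overlap with the second set.
03:03–12:17 meets the second set on 06:16–08:56, 10:29–12:17.
13:58–14:34: no overlap with the second set.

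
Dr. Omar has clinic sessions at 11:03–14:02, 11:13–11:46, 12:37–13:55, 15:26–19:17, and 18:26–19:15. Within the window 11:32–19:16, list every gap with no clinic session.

14:02–15:26

The merged coverage is 11:03–14:02, 15:26–19:17.
Complement within 11:32–19:16: 14:02–15:26.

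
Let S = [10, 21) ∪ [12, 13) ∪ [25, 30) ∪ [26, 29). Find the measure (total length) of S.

Merged: [10, 21), [25, 30).
Lengths: 11 + 5 = 16.

16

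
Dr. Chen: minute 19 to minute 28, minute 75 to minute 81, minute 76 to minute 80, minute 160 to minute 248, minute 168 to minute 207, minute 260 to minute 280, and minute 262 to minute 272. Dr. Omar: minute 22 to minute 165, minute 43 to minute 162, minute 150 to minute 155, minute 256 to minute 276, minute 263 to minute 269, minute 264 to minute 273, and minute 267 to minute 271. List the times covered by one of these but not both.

minute 19 to minute 22, minute 28 to minute 75, minute 81 to minute 160, minute 165 to minute 248, minute 256 to minute 260, minute 276 to minute 280

A, merged: minute 19 to minute 28, minute 75 to minute 81, minute 160 to minute 248, minute 260 to minute 280.
B, merged: minute 22 to minute 165, minute 256 to minute 276.
Only in the first: minute 19 to minute 22, minute 165 to minute 248, minute 276 to minute 280.
Only in the second: minute 28 to minute 75, minute 81 to minute 160, minute 256 to minute 260.
Together these are the periods covered by exactly one.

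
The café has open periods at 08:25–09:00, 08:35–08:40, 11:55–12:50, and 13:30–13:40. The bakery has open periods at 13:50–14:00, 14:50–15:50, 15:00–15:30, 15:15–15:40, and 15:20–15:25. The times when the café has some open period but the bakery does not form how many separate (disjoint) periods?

3

Merge the first list: 08:25–09:00, 11:55–12:50, 13:30–13:40.
Merge the second list: 13:50–14:00, 14:50–15:50.
A \ B = 08:25–09:00, 11:55–12:50, 13:30–13:40.
That is 3 disjoint pieces.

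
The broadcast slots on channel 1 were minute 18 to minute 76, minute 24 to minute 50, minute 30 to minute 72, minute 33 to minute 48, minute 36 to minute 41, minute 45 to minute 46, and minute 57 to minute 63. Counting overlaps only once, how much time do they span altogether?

Merged: minute 18 to minute 76.
Length: 58 minutes.

58 minutes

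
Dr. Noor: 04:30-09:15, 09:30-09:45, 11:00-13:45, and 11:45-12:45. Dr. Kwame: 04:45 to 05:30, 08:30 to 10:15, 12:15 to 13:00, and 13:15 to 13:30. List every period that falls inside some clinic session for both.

First set merges to 04:30–09:15, 09:30–09:45, 11:00–13:45.
04:30–09:15 ∩ B → 04:45–05:30, 08:30–09:15.
09:30–09:45 ∩ B → 09:30–09:45.
11:00–13:45 ∩ B → 12:15–13:00, 13:15–13:30.

04:45–05:30, 08:30–09:15, 09:30–09:45, 12:15–13:00, 13:15–13:30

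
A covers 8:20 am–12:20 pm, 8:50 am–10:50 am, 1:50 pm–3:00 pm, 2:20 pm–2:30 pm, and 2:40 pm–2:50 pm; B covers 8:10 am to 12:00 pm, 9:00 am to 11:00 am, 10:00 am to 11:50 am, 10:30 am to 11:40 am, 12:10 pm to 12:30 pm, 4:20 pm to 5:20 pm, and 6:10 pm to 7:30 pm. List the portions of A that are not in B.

A, merged: 8:20 am-12:20 pm, 1:50 pm-3:00 pm.
B, merged: 8:10 am-12:00 pm, 12:10 pm-12:30 pm, 4:20 pm-5:20 pm, 6:10 pm-7:30 pm.
8:20 am-12:20 pm \ B = 12:00 pm-12:10 pm.
1:50 pm-3:00 pm: nothing removed.

12:00 pm-12:10 pm, 1:50 pm-3:00 pm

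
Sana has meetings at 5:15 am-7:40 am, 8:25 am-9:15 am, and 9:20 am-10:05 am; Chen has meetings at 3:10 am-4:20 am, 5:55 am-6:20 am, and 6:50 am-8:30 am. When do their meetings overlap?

5:55 am–6:20 am, 6:50 am–7:40 am, 8:25 am–8:30 am

5:15 am–7:40 am ∩ B → 5:55 am–6:20 am, 6:50 am–7:40 am.
8:25 am–9:15 am ∩ B → 8:25 am–8:30 am.
9:20 am–10:05 am meets no B interval.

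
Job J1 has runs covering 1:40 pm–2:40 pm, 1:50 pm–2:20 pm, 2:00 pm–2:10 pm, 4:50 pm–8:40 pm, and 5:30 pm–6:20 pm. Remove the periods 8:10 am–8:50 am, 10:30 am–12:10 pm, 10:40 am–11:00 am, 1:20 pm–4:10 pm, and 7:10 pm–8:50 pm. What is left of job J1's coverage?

A, merged: 1:40 pm–2:40 pm, 4:50 pm–8:40 pm.
B, merged: 8:10 am–8:50 am, 10:30 am–12:10 pm, 1:20 pm–4:10 pm, 7:10 pm–8:50 pm.
1:40 pm–2:40 pm: fully covered by B → removed.
4:50 pm–8:40 pm minus B → 4:50 pm–7:10 pm.

4:50 pm–7:10 pm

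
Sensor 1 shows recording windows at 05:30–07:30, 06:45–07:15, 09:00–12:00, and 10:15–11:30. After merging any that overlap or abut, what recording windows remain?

06:45–07:15 overlaps/touches 05:30–07:30 → extend to 05:30–07:30.
09:00–12:00 is disjoint → start new block.
10:15–11:30 overlaps/touches 09:00–12:00 → extend to 09:00–12:00.

05:30–07:30, 09:00–12:00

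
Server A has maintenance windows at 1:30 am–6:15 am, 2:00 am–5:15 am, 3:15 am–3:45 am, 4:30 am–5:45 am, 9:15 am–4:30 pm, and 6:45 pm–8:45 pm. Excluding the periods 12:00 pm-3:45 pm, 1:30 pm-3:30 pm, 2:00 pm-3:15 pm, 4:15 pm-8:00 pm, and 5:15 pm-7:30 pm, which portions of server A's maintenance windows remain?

1:30 am-6:15 am, 9:15 am-12:00 pm, 3:45 pm-4:15 pm, 8:00 pm-8:45 pm

A, merged: 1:30 am-6:15 am, 9:15 am-4:30 pm, 6:45 pm-8:45 pm.
B, merged: 12:00 pm-3:45 pm, 4:15 pm-8:00 pm.
1:30 am-6:15 am is untouched.
9:15 am-4:30 pm with B removed leaves 9:15 am-12:00 pm, 3:45 pm-4:15 pm.
6:45 pm-8:45 pm with B removed leaves 8:00 pm-8:45 pm.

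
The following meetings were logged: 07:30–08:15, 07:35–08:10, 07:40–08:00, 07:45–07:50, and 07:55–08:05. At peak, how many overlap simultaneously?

At 07:45, 4 of the intervals are simultaneously active.
No point has more.

4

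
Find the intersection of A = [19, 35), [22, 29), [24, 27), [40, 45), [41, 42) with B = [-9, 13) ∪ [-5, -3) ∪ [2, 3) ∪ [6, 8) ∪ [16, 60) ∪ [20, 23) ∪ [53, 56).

First set merges to [19, 35), [40, 45).
Second set merges to [-9, 13), [16, 60).
[19, 35) overlaps B on [19, 35).
[40, 45) overlaps B on [40, 45).

[19, 35) ∪ [40, 45)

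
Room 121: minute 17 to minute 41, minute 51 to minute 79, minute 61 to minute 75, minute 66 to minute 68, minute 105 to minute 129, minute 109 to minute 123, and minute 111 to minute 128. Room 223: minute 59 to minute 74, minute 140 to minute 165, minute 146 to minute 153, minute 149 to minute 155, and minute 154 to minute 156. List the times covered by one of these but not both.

First set merges to minute 17 to minute 41, minute 51 to minute 79, minute 105 to minute 129.
Second set merges to minute 59 to minute 74, minute 140 to minute 165.
Only in the first: minute 17 to minute 41, minute 51 to minute 59, minute 74 to minute 79, minute 105 to minute 129.
Only in the second: minute 140 to minute 165.
Together these are the periods covered by exactly one.

minute 17 to minute 41, minute 51 to minute 59, minute 74 to minute 79, minute 105 to minute 129, minute 140 to minute 165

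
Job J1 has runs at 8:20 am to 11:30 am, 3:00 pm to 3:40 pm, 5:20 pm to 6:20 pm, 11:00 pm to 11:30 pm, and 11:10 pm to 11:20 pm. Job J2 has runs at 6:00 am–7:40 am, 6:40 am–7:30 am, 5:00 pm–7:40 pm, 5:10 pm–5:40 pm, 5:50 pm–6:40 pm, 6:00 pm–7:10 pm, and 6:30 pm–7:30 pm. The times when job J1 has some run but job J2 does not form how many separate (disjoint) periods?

3

Merge the first list: 8:20 am–11:30 am, 3:00 pm–3:40 pm, 5:20 pm–6:20 pm, 11:00 pm–11:30 pm.
Merge the second list: 6:00 am–7:40 am, 5:00 pm–7:40 pm.
A \ B = 8:20 am–11:30 am, 3:00 pm–3:40 pm, 11:00 pm–11:30 pm.
That is 3 disjoint pieces.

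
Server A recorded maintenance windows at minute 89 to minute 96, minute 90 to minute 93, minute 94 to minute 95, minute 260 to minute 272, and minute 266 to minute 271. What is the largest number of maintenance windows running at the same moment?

Walk the sorted start/end points keeping a running depth.
The depth first hits 2 at minute 90.

2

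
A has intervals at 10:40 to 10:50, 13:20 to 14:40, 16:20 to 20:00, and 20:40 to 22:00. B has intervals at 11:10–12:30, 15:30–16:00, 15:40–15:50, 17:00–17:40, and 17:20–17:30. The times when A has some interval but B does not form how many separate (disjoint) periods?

B, merged: 11:10-12:30, 15:30-16:00, 17:00-17:40.
A \ B = 10:40-10:50, 13:20-14:40, 16:20-17:00, 17:40-20:00, 20:40-22:00.
That is 5 disjoint pieces.

5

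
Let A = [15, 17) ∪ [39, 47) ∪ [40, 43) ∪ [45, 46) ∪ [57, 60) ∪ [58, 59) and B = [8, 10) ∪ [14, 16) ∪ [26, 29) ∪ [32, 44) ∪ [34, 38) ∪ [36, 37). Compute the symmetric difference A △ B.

[8, 10) ∪ [14, 15) ∪ [16, 17) ∪ [26, 29) ∪ [32, 39) ∪ [44, 47) ∪ [57, 60)

Merge the first list: [15, 17), [39, 47), [57, 60).
Merge the second list: [8, 10), [14, 16), [26, 29), [32, 44).
A \ B = [16, 17), [44, 47), [57, 60).
B \ A = [8, 10), [14, 15), [26, 29), [32, 39).
Union of the two gives the symmetric difference.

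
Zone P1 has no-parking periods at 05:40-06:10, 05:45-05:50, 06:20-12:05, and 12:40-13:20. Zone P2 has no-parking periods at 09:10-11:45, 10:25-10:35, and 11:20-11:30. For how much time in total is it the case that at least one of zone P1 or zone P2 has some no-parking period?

Merge the first list: 05:40–06:10, 06:20–12:05, 12:40–13:20.
Merge the second list: 09:10–11:45.
A ∪ B = 05:40–06:10, 06:20–12:05, 12:40–13:20.
Total: 30 min + 5 h 45 min + 40 min = 6 h 55 min.

6 h 55 min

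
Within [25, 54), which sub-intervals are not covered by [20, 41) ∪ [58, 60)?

After merging, the occupied span is [20, 41), [58, 60).
Gaps within [25, 54): [41, 54).

[41, 54)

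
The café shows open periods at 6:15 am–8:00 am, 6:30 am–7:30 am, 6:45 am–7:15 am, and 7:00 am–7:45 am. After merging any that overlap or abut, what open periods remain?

6:30 am–7:30 am overlaps/touches 6:15 am–8:00 am → extend to 6:15 am–8:00 am.
6:45 am–7:15 am overlaps/touches 6:15 am–8:00 am → extend to 6:15 am–8:00 am.
7:00 am–7:45 am overlaps/touches 6:15 am–8:00 am → extend to 6:15 am–8:00 am.

6:15 am–8:00 am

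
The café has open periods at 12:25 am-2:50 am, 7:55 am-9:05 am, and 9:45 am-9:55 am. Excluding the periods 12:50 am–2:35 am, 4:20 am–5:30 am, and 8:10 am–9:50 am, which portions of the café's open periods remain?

12:25 am–2:50 am with B removed leaves 12:25 am–12:50 am, 2:35 am–2:50 am.
7:55 am–9:05 am with B removed leaves 7:55 am–8:10 am.
9:45 am–9:55 am with B removed leaves 9:50 am–9:55 am.

12:25 am–12:50 am, 2:35 am–2:50 am, 7:55 am–8:10 am, 9:50 am–9:55 am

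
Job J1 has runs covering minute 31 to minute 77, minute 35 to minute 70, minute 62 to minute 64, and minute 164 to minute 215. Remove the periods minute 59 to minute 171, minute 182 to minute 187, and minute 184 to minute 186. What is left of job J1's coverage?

minute 31 to minute 59, minute 171 to minute 182, minute 187 to minute 215

Merge the first list: minute 31 to minute 77, minute 164 to minute 215.
Merge the second list: minute 59 to minute 171, minute 182 to minute 187.
minute 31 to minute 77 \ B = minute 31 to minute 59.
minute 164 to minute 215 \ B = minute 171 to minute 182, minute 187 to minute 215.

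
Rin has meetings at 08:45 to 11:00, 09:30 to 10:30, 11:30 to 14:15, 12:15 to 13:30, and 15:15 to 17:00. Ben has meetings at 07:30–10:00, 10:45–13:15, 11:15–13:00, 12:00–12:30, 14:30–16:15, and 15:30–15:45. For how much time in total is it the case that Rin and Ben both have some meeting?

Merge the first list: 08:45–11:00, 11:30–14:15, 15:15–17:00.
Merge the second list: 07:30–10:00, 10:45–13:15, 14:30–16:15.
A ∩ B = 08:45–10:00, 10:45–11:00, 11:30–13:15, 15:15–16:15.
Total: 1 h 15 min + 15 min + 1 h 45 min + 1 h = 4 h 15 min.

4 h 15 min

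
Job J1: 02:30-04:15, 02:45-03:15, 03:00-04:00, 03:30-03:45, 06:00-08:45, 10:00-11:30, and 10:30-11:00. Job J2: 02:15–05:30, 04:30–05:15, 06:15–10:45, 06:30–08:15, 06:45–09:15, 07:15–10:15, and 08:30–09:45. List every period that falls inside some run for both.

02:30–04:15, 06:15–08:45, 10:00–10:45

A, merged: 02:30–04:15, 06:00–08:45, 10:00–11:30.
B, merged: 02:15–05:30, 06:15–10:45.
02:30–04:15 overlaps B on 02:30–04:15.
06:00–08:45 overlaps B on 06:15–08:45.
10:00–11:30 overlaps B on 10:00–10:45.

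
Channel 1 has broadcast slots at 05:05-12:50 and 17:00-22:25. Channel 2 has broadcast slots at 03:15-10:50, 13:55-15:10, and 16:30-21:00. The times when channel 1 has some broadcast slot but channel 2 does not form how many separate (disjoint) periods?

A \ B = 10:50-12:50, 21:00-22:25.
That is 2 disjoint pieces.

2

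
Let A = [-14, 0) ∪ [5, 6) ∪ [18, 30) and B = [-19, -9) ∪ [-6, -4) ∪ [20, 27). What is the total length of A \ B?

13

A \ B = [-9, -6), [-4, 0), [5, 6), [18, 20), [27, 30).
Total: 3 + 4 + 1 + 2 + 3 = 13.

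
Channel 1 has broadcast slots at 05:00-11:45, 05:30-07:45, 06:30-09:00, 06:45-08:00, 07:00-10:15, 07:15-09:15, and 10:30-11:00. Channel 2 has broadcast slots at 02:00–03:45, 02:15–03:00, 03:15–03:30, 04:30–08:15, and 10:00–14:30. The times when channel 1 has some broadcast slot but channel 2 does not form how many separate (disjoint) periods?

A, merged: 05:00-11:45.
B, merged: 02:00-03:45, 04:30-08:15, 10:00-14:30.
A \ B = 08:15-10:00.
That is 1 disjoint piece.

1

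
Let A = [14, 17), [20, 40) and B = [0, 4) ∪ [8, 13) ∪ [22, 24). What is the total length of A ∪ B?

A ∪ B = [0, 4), [8, 13), [14, 17), [20, 40).
Total: 4 + 5 + 3 + 20 = 32.

32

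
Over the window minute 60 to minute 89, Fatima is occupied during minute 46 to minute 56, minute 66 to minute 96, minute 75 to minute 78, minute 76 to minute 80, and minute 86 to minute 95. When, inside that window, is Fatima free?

minute 60 to minute 66

After merging, the occupied span is minute 46 to minute 56, minute 66 to minute 96.
Gaps within minute 60 to minute 89: minute 60 to minute 66.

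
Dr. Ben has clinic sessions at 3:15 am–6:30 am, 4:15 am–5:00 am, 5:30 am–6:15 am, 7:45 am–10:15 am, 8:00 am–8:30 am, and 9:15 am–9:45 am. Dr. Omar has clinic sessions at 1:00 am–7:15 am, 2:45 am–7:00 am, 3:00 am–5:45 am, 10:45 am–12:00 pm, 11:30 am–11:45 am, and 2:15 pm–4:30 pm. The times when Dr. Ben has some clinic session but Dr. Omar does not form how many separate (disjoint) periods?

A, merged: 3:15 am–6:30 am, 7:45 am–10:15 am.
B, merged: 1:00 am–7:15 am, 10:45 am–12:00 pm, 2:15 pm–4:30 pm.
A \ B = 7:45 am–10:15 am.
That is 1 disjoint piece.

1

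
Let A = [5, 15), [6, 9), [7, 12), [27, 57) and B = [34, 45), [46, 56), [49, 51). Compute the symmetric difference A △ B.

A, merged: [5, 15), [27, 57).
B, merged: [34, 45), [46, 56).
A but not B: [5, 15), [27, 34), [45, 46), [56, 57).
B but not A: none.
Combining gives A △ B.

[5, 15) ∪ [27, 34) ∪ [45, 46) ∪ [56, 57)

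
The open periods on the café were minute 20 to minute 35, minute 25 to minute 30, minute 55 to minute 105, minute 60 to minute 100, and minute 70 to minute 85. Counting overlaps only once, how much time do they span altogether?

65 minutes

Merged: minute 20 to minute 35, minute 55 to minute 105.
Lengths: 15 minutes + 50 minutes = 65 minutes.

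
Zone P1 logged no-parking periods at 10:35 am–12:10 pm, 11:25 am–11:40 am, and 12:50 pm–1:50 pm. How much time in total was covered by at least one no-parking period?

Merged: 10:35 am-12:10 pm, 12:50 pm-1:50 pm.
Lengths: 1 h 35 min + 1 h = 2 h 35 min.

2 h 35 min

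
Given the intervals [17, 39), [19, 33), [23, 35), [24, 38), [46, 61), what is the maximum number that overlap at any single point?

4

At 24, 4 of the intervals are simultaneously active.
No point has more.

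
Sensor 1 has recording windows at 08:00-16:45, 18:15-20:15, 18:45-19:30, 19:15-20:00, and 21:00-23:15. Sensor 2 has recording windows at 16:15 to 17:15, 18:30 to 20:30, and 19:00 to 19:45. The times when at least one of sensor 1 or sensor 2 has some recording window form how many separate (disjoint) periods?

First set merges to 08:00–16:45, 18:15–20:15, 21:00–23:15.
Second set merges to 16:15–17:15, 18:30–20:30.
A ∪ B = 08:00–17:15, 18:15–20:30, 21:00–23:15.
That is 3 disjoint pieces.

3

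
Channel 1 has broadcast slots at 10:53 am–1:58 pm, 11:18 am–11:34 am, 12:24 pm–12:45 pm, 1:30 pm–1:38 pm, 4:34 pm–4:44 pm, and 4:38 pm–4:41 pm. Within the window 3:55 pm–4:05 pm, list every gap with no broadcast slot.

3:55 pm–4:05 pm

After merging, the occupied span is 10:53 am–1:58 pm, 4:34 pm–4:44 pm.
Complement within 3:55 pm–4:05 pm: 3:55 pm–4:05 pm.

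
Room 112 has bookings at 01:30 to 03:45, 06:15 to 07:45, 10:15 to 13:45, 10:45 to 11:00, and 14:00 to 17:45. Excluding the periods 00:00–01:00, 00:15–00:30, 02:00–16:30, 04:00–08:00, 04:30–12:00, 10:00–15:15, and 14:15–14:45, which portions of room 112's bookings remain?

Merge the first list: 01:30–03:45, 06:15–07:45, 10:15–13:45, 14:00–17:45.
Merge the second list: 00:00–01:00, 02:00–16:30.
01:30–03:45 minus B → 01:30–02:00.
06:15–07:45: fully covered by B → removed.
10:15–13:45: fully covered by B → removed.
14:00–17:45 minus B → 16:30–17:45.

01:30–02:00, 16:30–17:45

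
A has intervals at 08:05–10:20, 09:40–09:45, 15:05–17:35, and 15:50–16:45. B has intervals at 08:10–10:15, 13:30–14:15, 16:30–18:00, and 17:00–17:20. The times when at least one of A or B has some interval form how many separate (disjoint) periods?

First set merges to 08:05-10:20, 15:05-17:35.
Second set merges to 08:10-10:15, 13:30-14:15, 16:30-18:00.
A ∪ B = 08:05-10:20, 13:30-14:15, 15:05-18:00.
That is 3 disjoint pieces.

3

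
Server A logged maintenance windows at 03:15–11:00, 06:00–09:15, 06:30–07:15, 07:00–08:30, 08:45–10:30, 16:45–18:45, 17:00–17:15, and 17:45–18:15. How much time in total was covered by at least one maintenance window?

9 h 45 min

Merged: 03:15–11:00, 16:45–18:45.
Lengths: 7 h 45 min + 2 h = 9 h 45 min.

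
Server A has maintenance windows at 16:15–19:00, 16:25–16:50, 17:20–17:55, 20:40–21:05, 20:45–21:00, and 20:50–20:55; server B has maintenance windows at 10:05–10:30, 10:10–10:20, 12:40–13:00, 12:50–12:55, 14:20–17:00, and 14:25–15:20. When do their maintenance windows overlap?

A, merged: 16:15-19:00, 20:40-21:05.
B, merged: 10:05-10:30, 12:40-13:00, 14:20-17:00.
16:15-19:00 meets the second set on 16:15-17:00.
20:40-21:05: no overlap with the second set.

16:15-17:00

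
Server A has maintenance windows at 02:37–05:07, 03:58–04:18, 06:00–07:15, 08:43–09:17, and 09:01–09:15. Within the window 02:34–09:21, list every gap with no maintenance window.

02:34–02:37, 05:07–06:00, 07:15–08:43, 09:17–09:21

The merged coverage is 02:37–05:07, 06:00–07:15, 08:43–09:17.
Uncovered inside 02:34–09:21: 02:34–02:37, 05:07–06:00, 07:15–08:43, 09:17–09:21.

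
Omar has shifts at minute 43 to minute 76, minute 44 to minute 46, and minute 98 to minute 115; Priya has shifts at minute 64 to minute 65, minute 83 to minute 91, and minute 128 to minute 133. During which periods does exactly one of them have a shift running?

minute 43 to minute 64, minute 65 to minute 76, minute 83 to minute 91, minute 98 to minute 115, minute 128 to minute 133

Merge the first list: minute 43 to minute 76, minute 98 to minute 115.
A \ B = minute 43 to minute 64, minute 65 to minute 76, minute 98 to minute 115.
B \ A = minute 83 to minute 91, minute 128 to minute 133.
Union of the two gives the symmetric difference.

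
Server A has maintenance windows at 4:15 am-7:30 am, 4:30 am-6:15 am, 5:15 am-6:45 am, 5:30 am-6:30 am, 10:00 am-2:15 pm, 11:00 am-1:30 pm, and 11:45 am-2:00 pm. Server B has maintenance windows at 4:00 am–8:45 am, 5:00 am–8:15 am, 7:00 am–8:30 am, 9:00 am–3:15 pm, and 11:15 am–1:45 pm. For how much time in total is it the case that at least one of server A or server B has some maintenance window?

11 h

A, merged: 4:15 am-7:30 am, 10:00 am-2:15 pm.
B, merged: 4:00 am-8:45 am, 9:00 am-3:15 pm.
A ∪ B = 4:00 am-8:45 am, 9:00 am-3:15 pm.
Total: 4 h 45 min + 6 h 15 min = 11 h.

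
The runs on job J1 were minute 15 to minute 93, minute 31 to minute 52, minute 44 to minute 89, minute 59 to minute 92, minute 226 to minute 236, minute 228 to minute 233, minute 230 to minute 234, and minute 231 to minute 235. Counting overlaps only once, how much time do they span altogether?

88 minutes

Merged: minute 15 to minute 93, minute 226 to minute 236.
Lengths: 78 minutes + 10 minutes = 88 minutes.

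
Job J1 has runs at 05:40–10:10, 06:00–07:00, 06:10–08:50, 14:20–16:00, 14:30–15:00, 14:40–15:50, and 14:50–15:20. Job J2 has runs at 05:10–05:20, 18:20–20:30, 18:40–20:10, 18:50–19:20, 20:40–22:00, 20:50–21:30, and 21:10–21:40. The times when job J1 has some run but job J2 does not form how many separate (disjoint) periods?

First set merges to 05:40–10:10, 14:20–16:00.
Second set merges to 05:10–05:20, 18:20–20:30, 20:40–22:00.
A \ B = 05:40–10:10, 14:20–16:00.
That is 2 disjoint pieces.

2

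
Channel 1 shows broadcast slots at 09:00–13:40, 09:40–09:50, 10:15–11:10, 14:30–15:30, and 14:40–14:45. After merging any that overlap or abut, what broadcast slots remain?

09:40–09:50 overlaps/touches 09:00–13:40 → extend to 09:00–13:40.
10:15–11:10 overlaps/touches 09:00–13:40 → extend to 09:00–13:40.
14:30–15:30 is disjoint → start new block.
14:40–14:45 overlaps/touches 14:30–15:30 → extend to 14:30–15:30.

09:00–13:40, 14:30–15:30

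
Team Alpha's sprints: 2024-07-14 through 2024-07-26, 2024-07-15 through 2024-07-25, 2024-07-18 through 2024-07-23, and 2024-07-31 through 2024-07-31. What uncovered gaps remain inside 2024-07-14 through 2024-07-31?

2024-07-27 through 2024-07-30

Covered (merged): 2024-07-14 through 2024-07-26, 2024-07-31 through 2024-07-31.
Complement within 2024-07-14 through 2024-07-31: 2024-07-27 through 2024-07-30.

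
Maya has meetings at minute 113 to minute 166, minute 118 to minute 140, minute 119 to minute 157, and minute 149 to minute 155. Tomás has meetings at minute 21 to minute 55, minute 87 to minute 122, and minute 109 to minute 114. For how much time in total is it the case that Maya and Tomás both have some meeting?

First set merges to minute 113 to minute 166.
Second set merges to minute 21 to minute 55, minute 87 to minute 122.
A ∩ B = minute 113 to minute 122.
Total: 9 minutes.

9 minutes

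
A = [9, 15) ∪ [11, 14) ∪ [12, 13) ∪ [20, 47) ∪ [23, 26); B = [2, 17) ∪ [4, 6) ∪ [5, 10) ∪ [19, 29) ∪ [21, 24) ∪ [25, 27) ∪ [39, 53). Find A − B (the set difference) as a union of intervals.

[29, 39)

Merge the first list: [9, 15), [20, 47).
Merge the second list: [2, 17), [19, 29), [39, 53).
[9, 15) lies entirely inside B → drops out.
[20, 47) with B removed leaves [29, 39).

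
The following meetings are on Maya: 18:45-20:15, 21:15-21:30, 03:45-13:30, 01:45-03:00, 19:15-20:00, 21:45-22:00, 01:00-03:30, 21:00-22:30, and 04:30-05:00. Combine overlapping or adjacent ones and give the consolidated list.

01:00–03:30, 03:45–13:30, 18:45–20:15, 21:00–22:30

Sort by start: 01:00–03:30, 01:45–03:00, 03:45–13:30, 04:30–05:00, 18:45–20:15, 19:15–20:00, 21:00–22:30, 21:15–21:30, 21:45–22:00.
01:45–03:00 overlaps/touches 01:00–03:30 → extend to 01:00–03:30.
03:45–13:30 is disjoint → start new block.
04:30–05:00 overlaps/touches 03:45–13:30 → extend to 03:45–13:30.
18:45–20:15 is disjoint → start new block.
19:15–20:00 overlaps/touches 18:45–20:15 → extend to 18:45–20:15.
21:00–22:30 is disjoint → start new block.
21:15–21:30 overlaps/touches 21:00–22:30 → extend to 21:00–22:30.
21:45–22:00 overlaps/touches 21:00–22:30 → extend to 21:00–22:30.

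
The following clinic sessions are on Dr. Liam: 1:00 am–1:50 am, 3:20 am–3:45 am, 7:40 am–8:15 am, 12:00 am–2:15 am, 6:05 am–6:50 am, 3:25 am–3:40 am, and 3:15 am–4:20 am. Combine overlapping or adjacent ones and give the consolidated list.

12:00 am–2:15 am, 3:15 am–4:20 am, 6:05 am–6:50 am, 7:40 am–8:15 am

Sort by start: 12:00 am–2:15 am, 1:00 am–1:50 am, 3:15 am–4:20 am, 3:20 am–3:45 am, 3:25 am–3:40 am, 6:05 am–6:50 am, 7:40 am–8:15 am.
1:00 am–1:50 am overlaps/touches 12:00 am–2:15 am → extend to 12:00 am–2:15 am.
3:15 am–4:20 am is disjoint → start new block.
3:20 am–3:45 am overlaps/touches 3:15 am–4:20 am → extend to 3:15 am–4:20 am.
3:25 am–3:40 am overlaps/touches 3:15 am–4:20 am → extend to 3:15 am–4:20 am.
6:05 am–6:50 am is disjoint → start new block.
7:40 am–8:15 am is disjoint → start new block.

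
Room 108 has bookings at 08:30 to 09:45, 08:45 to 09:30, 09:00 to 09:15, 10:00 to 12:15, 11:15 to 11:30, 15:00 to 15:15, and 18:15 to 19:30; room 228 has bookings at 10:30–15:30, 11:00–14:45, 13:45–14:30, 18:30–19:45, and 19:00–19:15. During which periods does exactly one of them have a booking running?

08:30–09:45, 10:00–10:30, 12:15–15:00, 15:15–15:30, 18:15–18:30, 19:30–19:45

Merge the first list: 08:30–09:45, 10:00–12:15, 15:00–15:15, 18:15–19:30.
Merge the second list: 10:30–15:30, 18:30–19:45.
A but not B: 08:30–09:45, 10:00–10:30, 18:15–18:30.
B but not A: 12:15–15:00, 15:15–15:30, 19:30–19:45.
Combining gives A △ B.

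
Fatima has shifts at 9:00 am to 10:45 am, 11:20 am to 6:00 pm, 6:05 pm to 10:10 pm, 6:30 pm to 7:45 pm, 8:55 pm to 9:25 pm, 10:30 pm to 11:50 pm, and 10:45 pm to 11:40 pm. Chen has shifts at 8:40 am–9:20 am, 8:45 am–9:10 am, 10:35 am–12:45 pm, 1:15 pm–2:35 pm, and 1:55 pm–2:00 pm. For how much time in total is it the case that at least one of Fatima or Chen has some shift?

Merge the first list: 9:00 am-10:45 am, 11:20 am-6:00 pm, 6:05 pm-10:10 pm, 10:30 pm-11:50 pm.
Merge the second list: 8:40 am-9:20 am, 10:35 am-12:45 pm, 1:15 pm-2:35 pm.
A ∪ B = 8:40 am-6:00 pm, 6:05 pm-10:10 pm, 10:30 pm-11:50 pm.
Total: 9 h 20 min + 4 h 5 min + 1 h 20 min = 14 h 45 min.

14 h 45 min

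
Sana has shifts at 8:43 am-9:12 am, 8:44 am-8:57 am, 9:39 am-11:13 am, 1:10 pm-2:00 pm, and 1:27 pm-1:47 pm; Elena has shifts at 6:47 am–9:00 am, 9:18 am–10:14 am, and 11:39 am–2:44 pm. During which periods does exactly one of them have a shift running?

First set merges to 8:43 am–9:12 am, 9:39 am–11:13 am, 1:10 pm–2:00 pm.
A \ B = 9:00 am–9:12 am, 10:14 am–11:13 am.
B \ A = 6:47 am–8:43 am, 9:18 am–9:39 am, 11:39 am–1:10 pm, 2:00 pm–2:44 pm.
Union of the two gives the symmetric difference.

6:47 am–8:43 am, 9:00 am–9:12 am, 9:18 am–9:39 am, 10:14 am–11:13 am, 11:39 am–1:10 pm, 2:00 pm–2:44 pm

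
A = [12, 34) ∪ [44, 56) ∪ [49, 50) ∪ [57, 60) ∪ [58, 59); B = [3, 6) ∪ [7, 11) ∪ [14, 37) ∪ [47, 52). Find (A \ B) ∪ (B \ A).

[3, 6) ∪ [7, 11) ∪ [12, 14) ∪ [34, 37) ∪ [44, 47) ∪ [52, 56) ∪ [57, 60)

Merge the first list: [12, 34), [44, 56), [57, 60).
Only in the first: [12, 14), [44, 47), [52, 56), [57, 60).
Only in the second: [3, 6), [7, 11), [34, 37).
Together these are the periods covered by exactly one.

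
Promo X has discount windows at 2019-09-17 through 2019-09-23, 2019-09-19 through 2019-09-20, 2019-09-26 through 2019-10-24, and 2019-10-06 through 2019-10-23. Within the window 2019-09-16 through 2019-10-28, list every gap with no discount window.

Covered (merged): 2019-09-17 through 2019-09-23, 2019-09-26 through 2019-10-24.
Gaps within 2019-09-16 through 2019-10-28: 2019-09-16 through 2019-09-16, 2019-09-24 through 2019-09-25, 2019-10-25 through 2019-10-28.

2019-09-16 through 2019-09-16, 2019-09-24 through 2019-09-25, 2019-10-25 through 2019-10-28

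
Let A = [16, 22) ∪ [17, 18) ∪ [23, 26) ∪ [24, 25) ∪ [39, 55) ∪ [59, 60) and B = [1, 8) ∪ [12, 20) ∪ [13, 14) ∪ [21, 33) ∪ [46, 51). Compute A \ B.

[20, 21) ∪ [39, 46) ∪ [51, 55) ∪ [59, 60)

A, merged: [16, 22), [23, 26), [39, 55), [59, 60).
B, merged: [1, 8), [12, 20), [21, 33), [46, 51).
[16, 22) \ B = [20, 21).
[23, 26): entirely removed.
[39, 55) \ B = [39, 46), [51, 55).
[59, 60): nothing removed.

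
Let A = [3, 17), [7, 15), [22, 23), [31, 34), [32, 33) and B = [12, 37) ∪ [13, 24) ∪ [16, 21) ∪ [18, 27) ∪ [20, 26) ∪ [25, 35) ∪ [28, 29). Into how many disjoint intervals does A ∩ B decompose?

3

Merge the first list: [3, 17), [22, 23), [31, 34).
Merge the second list: [12, 37).
A ∩ B = [12, 17), [22, 23), [31, 34).
That is 3 disjoint pieces.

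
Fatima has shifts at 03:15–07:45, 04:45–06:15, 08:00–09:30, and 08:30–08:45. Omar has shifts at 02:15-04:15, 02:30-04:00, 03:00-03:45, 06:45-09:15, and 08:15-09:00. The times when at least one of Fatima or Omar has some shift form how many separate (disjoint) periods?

1

First set merges to 03:15–07:45, 08:00–09:30.
Second set merges to 02:15–04:15, 06:45–09:15.
A ∪ B = 02:15–09:30.
That is 1 disjoint piece.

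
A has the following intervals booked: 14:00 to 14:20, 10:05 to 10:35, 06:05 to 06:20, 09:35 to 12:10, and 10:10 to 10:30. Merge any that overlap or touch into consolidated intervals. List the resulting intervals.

Sort by start: 06:05–06:20, 09:35–12:10, 10:05–10:35, 10:10–10:30, 14:00–14:20.
09:35–12:10 is disjoint → start new block.
10:05–10:35 overlaps/touches 09:35–12:10 → extend to 09:35–12:10.
10:10–10:30 overlaps/touches 09:35–12:10 → extend to 09:35–12:10.
14:00–14:20 is disjoint → start new block.

06:05–06:20, 09:35–12:10, 14:00–14:20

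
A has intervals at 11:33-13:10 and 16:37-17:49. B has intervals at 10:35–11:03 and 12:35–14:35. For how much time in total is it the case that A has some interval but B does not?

A \ B = 11:33-12:35, 16:37-17:49.
Total: 1 h 2 min + 1 h 12 min = 2 h 14 min.

2 h 14 min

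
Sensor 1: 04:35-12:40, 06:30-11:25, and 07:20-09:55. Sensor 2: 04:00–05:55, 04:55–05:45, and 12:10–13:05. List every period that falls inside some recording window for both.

04:35-05:55, 12:10-12:40

First set merges to 04:35-12:40.
Second set merges to 04:00-05:55, 12:10-13:05.
04:35-12:40 meets the second set on 04:35-05:55, 12:10-12:40.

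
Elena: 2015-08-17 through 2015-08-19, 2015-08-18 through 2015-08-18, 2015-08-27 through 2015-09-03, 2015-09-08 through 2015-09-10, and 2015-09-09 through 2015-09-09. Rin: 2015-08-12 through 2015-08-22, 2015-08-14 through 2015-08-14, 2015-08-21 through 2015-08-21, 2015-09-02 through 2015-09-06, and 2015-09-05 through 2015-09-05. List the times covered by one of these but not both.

2015-08-12 through 2015-08-16, 2015-08-20 through 2015-08-22, 2015-08-27 through 2015-09-01, 2015-09-04 through 2015-09-06, 2015-09-08 through 2015-09-10

A, merged: 2015-08-17 through 2015-08-19, 2015-08-27 through 2015-09-03, 2015-09-08 through 2015-09-10.
B, merged: 2015-08-12 through 2015-08-22, 2015-09-02 through 2015-09-06.
A but not B: 2015-08-27 through 2015-09-01, 2015-09-08 through 2015-09-10.
B but not A: 2015-08-12 through 2015-08-16, 2015-08-20 through 2015-08-22, 2015-09-04 through 2015-09-06.
Combining gives A △ B.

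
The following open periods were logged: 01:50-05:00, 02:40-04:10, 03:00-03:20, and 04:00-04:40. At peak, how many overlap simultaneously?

Walk the sorted start/end points keeping a running depth.
The depth first hits 3 at 03:00.

3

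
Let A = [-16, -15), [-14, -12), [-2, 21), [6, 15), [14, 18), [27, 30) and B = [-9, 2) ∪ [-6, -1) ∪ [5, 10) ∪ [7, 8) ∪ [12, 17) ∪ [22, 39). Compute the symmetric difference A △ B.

A, merged: [-16, -15), [-14, -12), [-2, 21), [27, 30).
B, merged: [-9, 2), [5, 10), [12, 17), [22, 39).
A but not B: [-16, -15), [-14, -12), [2, 5), [10, 12), [17, 21).
B but not A: [-9, -2), [22, 27), [30, 39).
Combining gives A △ B.

[-16, -15) ∪ [-14, -12) ∪ [-9, -2) ∪ [2, 5) ∪ [10, 12) ∪ [17, 21) ∪ [22, 27) ∪ [30, 39)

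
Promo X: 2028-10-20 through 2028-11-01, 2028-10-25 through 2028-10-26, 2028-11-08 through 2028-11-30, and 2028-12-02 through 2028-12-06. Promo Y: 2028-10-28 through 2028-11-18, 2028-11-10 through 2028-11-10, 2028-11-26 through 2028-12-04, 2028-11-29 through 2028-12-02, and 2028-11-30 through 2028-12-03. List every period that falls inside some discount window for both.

2028-10-28 through 2028-11-01, 2028-11-08 through 2028-11-18, 2028-11-26 through 2028-11-30, 2028-12-02 through 2028-12-04

First set merges to 2028-10-20 through 2028-11-01, 2028-11-08 through 2028-11-30, 2028-12-02 through 2028-12-06.
Second set merges to 2028-10-28 through 2028-11-18, 2028-11-26 through 2028-12-04.
2028-10-20 through 2028-11-01 overlaps B on 2028-10-28 through 2028-11-01.
2028-11-08 through 2028-11-30 overlaps B on 2028-11-08 through 2028-11-18, 2028-11-26 through 2028-11-30.
2028-12-02 through 2028-12-06 overlaps B on 2028-12-02 through 2028-12-04.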